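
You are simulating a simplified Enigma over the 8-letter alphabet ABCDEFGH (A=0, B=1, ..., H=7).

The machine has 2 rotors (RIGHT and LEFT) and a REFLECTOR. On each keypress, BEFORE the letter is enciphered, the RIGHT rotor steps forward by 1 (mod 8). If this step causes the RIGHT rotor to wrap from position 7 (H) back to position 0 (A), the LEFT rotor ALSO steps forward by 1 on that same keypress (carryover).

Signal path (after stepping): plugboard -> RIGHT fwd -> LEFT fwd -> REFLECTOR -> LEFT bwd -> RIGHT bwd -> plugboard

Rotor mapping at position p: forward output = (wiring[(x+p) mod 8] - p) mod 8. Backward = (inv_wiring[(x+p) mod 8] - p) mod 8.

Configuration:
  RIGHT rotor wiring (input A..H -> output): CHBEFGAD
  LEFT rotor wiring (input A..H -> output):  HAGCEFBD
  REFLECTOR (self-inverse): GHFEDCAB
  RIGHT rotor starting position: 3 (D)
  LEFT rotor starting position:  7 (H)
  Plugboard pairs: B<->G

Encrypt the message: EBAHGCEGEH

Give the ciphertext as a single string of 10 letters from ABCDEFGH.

Char 1 ('E'): step: R->4, L=7; E->plug->E->R->G->L->G->refl->A->L'->B->R'->A->plug->A
Char 2 ('B'): step: R->5, L=7; B->plug->G->R->H->L->C->refl->F->L'->F->R'->D->plug->D
Char 3 ('A'): step: R->6, L=7; A->plug->A->R->C->L->B->refl->H->L'->D->R'->E->plug->E
Char 4 ('H'): step: R->7, L=7; H->plug->H->R->B->L->A->refl->G->L'->G->R'->F->plug->F
Char 5 ('G'): step: R->0, L->0 (L advanced); G->plug->B->R->H->L->D->refl->E->L'->E->R'->D->plug->D
Char 6 ('C'): step: R->1, L=0; C->plug->C->R->D->L->C->refl->F->L'->F->R'->E->plug->E
Char 7 ('E'): step: R->2, L=0; E->plug->E->R->G->L->B->refl->H->L'->A->R'->G->plug->B
Char 8 ('G'): step: R->3, L=0; G->plug->B->R->C->L->G->refl->A->L'->B->R'->A->plug->A
Char 9 ('E'): step: R->4, L=0; E->plug->E->R->G->L->B->refl->H->L'->A->R'->H->plug->H
Char 10 ('H'): step: R->5, L=0; H->plug->H->R->A->L->H->refl->B->L'->G->R'->C->plug->C

Answer: ADEFDEBAHC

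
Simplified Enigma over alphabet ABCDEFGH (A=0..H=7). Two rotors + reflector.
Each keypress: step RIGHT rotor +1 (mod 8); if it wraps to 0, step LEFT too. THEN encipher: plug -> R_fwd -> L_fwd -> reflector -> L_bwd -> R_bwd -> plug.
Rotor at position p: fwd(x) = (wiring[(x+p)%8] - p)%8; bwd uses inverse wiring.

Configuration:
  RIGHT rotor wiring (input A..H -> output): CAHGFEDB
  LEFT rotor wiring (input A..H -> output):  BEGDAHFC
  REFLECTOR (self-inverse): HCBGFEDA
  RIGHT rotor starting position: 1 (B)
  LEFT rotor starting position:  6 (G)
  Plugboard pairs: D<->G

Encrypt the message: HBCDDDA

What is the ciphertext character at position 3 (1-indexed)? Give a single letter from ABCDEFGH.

Char 1 ('H'): step: R->2, L=6; H->plug->H->R->G->L->C->refl->B->L'->H->R'->F->plug->F
Char 2 ('B'): step: R->3, L=6; B->plug->B->R->C->L->D->refl->G->L'->D->R'->A->plug->A
Char 3 ('C'): step: R->4, L=6; C->plug->C->R->H->L->B->refl->C->L'->G->R'->E->plug->E

E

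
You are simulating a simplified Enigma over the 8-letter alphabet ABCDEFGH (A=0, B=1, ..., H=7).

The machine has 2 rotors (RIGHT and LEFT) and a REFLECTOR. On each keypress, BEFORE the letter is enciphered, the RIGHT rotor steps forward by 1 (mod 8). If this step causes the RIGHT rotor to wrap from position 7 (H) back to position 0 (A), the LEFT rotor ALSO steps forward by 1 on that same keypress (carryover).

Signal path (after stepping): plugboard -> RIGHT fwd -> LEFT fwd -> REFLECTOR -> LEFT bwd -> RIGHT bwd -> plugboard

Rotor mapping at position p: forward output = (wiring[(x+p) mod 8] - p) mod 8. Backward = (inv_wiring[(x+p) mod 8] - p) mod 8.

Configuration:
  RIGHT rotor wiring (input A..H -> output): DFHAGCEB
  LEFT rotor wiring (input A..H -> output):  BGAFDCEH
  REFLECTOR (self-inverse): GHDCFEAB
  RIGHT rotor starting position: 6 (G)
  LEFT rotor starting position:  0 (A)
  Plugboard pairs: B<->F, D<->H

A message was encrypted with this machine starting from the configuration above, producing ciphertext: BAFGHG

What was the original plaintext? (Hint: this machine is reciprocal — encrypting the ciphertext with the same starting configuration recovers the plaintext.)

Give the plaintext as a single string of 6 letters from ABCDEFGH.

Char 1 ('B'): step: R->7, L=0; B->plug->F->R->H->L->H->refl->B->L'->A->R'->D->plug->H
Char 2 ('A'): step: R->0, L->1 (L advanced); A->plug->A->R->D->L->C->refl->D->L'->F->R'->B->plug->F
Char 3 ('F'): step: R->1, L=1; F->plug->B->R->G->L->G->refl->A->L'->H->R'->C->plug->C
Char 4 ('G'): step: R->2, L=1; G->plug->G->R->B->L->H->refl->B->L'->E->R'->C->plug->C
Char 5 ('H'): step: R->3, L=1; H->plug->D->R->B->L->H->refl->B->L'->E->R'->H->plug->D
Char 6 ('G'): step: R->4, L=1; G->plug->G->R->D->L->C->refl->D->L'->F->R'->D->plug->H

Answer: HFCCDH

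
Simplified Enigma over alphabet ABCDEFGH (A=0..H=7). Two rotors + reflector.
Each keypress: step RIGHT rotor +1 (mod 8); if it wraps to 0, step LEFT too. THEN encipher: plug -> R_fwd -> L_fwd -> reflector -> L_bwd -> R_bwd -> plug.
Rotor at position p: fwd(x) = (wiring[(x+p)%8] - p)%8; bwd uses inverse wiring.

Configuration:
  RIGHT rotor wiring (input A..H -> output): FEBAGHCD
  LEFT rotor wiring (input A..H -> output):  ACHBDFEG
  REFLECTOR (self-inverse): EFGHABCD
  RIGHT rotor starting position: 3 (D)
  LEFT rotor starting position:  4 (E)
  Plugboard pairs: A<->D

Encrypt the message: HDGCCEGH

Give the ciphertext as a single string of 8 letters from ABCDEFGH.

Answer: DFAHHBFE

Derivation:
Char 1 ('H'): step: R->4, L=4; H->plug->H->R->E->L->E->refl->A->L'->C->R'->A->plug->D
Char 2 ('D'): step: R->5, L=4; D->plug->A->R->C->L->A->refl->E->L'->E->R'->F->plug->F
Char 3 ('G'): step: R->6, L=4; G->plug->G->R->A->L->H->refl->D->L'->G->R'->D->plug->A
Char 4 ('C'): step: R->7, L=4; C->plug->C->R->F->L->G->refl->C->L'->D->R'->H->plug->H
Char 5 ('C'): step: R->0, L->5 (L advanced); C->plug->C->R->B->L->H->refl->D->L'->D->R'->H->plug->H
Char 6 ('E'): step: R->1, L=5; E->plug->E->R->G->L->E->refl->A->L'->A->R'->B->plug->B
Char 7 ('G'): step: R->2, L=5; G->plug->G->R->D->L->D->refl->H->L'->B->R'->F->plug->F
Char 8 ('H'): step: R->3, L=5; H->plug->H->R->G->L->E->refl->A->L'->A->R'->E->plug->E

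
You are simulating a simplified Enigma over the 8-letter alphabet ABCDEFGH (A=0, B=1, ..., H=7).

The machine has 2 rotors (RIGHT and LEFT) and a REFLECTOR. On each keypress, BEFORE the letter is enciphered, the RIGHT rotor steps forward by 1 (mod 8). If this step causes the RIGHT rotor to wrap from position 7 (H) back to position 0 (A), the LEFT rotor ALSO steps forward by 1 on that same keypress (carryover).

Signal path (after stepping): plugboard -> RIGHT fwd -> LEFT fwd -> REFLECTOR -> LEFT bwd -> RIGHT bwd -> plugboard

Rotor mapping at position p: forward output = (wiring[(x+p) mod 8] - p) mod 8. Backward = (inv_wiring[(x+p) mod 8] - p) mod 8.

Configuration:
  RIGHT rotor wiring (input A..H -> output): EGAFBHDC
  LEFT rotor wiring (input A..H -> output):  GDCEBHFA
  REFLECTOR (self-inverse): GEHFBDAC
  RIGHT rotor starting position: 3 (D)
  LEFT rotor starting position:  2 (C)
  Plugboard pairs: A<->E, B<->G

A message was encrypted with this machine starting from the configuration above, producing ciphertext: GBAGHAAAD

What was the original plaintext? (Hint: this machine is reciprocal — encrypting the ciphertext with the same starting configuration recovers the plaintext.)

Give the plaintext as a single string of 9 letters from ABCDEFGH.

Char 1 ('G'): step: R->4, L=2; G->plug->B->R->D->L->F->refl->D->L'->E->R'->G->plug->B
Char 2 ('B'): step: R->5, L=2; B->plug->G->R->A->L->A->refl->G->L'->F->R'->C->plug->C
Char 3 ('A'): step: R->6, L=2; A->plug->E->R->C->L->H->refl->C->L'->B->R'->H->plug->H
Char 4 ('G'): step: R->7, L=2; G->plug->B->R->F->L->G->refl->A->L'->A->R'->G->plug->B
Char 5 ('H'): step: R->0, L->3 (L advanced); H->plug->H->R->C->L->E->refl->B->L'->A->R'->C->plug->C
Char 6 ('A'): step: R->1, L=3; A->plug->E->R->G->L->A->refl->G->L'->B->R'->G->plug->B
Char 7 ('A'): step: R->2, L=3; A->plug->E->R->B->L->G->refl->A->L'->G->R'->A->plug->E
Char 8 ('A'): step: R->3, L=3; A->plug->E->R->H->L->H->refl->C->L'->D->R'->G->plug->B
Char 9 ('D'): step: R->4, L=3; D->plug->D->R->G->L->A->refl->G->L'->B->R'->H->plug->H

Answer: BCHBCBEBH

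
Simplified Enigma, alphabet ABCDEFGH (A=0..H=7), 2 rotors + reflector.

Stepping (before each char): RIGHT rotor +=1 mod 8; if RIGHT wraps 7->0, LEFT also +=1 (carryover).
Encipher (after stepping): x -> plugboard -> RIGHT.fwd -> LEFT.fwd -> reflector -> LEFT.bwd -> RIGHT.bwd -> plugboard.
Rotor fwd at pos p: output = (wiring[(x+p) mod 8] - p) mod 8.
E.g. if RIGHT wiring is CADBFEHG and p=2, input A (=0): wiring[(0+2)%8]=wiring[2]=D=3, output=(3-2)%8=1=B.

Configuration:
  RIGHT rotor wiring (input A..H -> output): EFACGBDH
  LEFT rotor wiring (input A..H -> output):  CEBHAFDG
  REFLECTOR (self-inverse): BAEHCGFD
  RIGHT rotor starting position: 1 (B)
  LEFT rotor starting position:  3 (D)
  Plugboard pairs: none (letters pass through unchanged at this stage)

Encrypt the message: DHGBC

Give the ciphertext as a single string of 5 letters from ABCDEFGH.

Char 1 ('D'): step: R->2, L=3; D->plug->D->R->H->L->G->refl->F->L'->B->R'->E->plug->E
Char 2 ('H'): step: R->3, L=3; H->plug->H->R->F->L->H->refl->D->L'->E->R'->E->plug->E
Char 3 ('G'): step: R->4, L=3; G->plug->G->R->E->L->D->refl->H->L'->F->R'->B->plug->B
Char 4 ('B'): step: R->5, L=3; B->plug->B->R->G->L->B->refl->A->L'->D->R'->F->plug->F
Char 5 ('C'): step: R->6, L=3; C->plug->C->R->G->L->B->refl->A->L'->D->R'->H->plug->H

Answer: EEBFH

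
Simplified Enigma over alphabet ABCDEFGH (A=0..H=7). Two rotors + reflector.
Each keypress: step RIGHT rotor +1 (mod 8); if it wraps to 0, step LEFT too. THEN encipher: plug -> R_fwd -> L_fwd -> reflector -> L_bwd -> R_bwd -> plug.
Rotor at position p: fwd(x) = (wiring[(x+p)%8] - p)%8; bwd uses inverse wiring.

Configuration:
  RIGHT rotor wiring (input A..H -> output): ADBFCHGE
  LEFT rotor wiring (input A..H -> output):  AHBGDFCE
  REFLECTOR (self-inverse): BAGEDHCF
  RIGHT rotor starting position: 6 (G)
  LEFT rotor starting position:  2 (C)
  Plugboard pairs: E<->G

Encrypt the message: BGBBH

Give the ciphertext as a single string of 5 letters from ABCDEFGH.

Char 1 ('B'): step: R->7, L=2; B->plug->B->R->B->L->E->refl->D->L'->D->R'->F->plug->F
Char 2 ('G'): step: R->0, L->3 (L advanced); G->plug->E->R->C->L->C->refl->G->L'->H->R'->F->plug->F
Char 3 ('B'): step: R->1, L=3; B->plug->B->R->A->L->D->refl->E->L'->G->R'->E->plug->G
Char 4 ('B'): step: R->2, L=3; B->plug->B->R->D->L->H->refl->F->L'->F->R'->D->plug->D
Char 5 ('H'): step: R->3, L=3; H->plug->H->R->G->L->E->refl->D->L'->A->R'->G->plug->E

Answer: FFGDE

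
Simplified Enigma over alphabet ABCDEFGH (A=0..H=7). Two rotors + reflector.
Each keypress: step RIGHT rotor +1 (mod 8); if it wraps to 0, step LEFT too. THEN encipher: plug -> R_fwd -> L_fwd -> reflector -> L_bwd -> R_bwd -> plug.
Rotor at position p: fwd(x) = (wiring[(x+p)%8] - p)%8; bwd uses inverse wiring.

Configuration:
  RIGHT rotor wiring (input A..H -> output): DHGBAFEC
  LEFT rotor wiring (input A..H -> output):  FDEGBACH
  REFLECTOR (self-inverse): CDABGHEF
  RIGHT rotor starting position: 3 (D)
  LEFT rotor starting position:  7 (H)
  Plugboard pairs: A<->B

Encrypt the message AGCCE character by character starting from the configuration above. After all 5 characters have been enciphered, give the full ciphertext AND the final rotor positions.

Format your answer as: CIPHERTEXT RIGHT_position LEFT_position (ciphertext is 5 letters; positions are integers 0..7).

Char 1 ('A'): step: R->4, L=7; A->plug->B->R->B->L->G->refl->E->L'->C->R'->G->plug->G
Char 2 ('G'): step: R->5, L=7; G->plug->G->R->E->L->H->refl->F->L'->D->R'->H->plug->H
Char 3 ('C'): step: R->6, L=7; C->plug->C->R->F->L->C->refl->A->L'->A->R'->E->plug->E
Char 4 ('C'): step: R->7, L=7; C->plug->C->R->A->L->A->refl->C->L'->F->R'->H->plug->H
Char 5 ('E'): step: R->0, L->0 (L advanced); E->plug->E->R->A->L->F->refl->H->L'->H->R'->B->plug->A
Final: ciphertext=GHEHA, RIGHT=0, LEFT=0

Answer: GHEHA 0 0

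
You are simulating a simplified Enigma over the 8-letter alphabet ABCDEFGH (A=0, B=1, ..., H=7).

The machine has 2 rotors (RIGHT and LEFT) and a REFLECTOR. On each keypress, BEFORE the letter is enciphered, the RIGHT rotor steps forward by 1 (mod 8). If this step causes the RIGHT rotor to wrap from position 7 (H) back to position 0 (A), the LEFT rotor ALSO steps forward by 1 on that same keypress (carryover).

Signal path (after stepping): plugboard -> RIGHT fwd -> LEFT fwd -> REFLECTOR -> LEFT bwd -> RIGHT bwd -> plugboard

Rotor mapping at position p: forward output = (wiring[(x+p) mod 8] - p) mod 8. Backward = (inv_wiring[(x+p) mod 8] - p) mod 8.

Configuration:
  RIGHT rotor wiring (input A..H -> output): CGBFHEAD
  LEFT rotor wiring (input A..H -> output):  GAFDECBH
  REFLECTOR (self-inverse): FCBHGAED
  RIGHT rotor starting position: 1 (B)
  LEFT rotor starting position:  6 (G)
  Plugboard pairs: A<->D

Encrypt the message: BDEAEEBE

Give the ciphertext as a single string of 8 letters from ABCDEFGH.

Answer: FAAHGCCC

Derivation:
Char 1 ('B'): step: R->2, L=6; B->plug->B->R->D->L->C->refl->B->L'->B->R'->F->plug->F
Char 2 ('D'): step: R->3, L=6; D->plug->A->R->C->L->A->refl->F->L'->F->R'->D->plug->A
Char 3 ('E'): step: R->4, L=6; E->plug->E->R->G->L->G->refl->E->L'->H->R'->D->plug->A
Char 4 ('A'): step: R->5, L=6; A->plug->D->R->F->L->F->refl->A->L'->C->R'->H->plug->H
Char 5 ('E'): step: R->6, L=6; E->plug->E->R->D->L->C->refl->B->L'->B->R'->G->plug->G
Char 6 ('E'): step: R->7, L=6; E->plug->E->R->G->L->G->refl->E->L'->H->R'->C->plug->C
Char 7 ('B'): step: R->0, L->7 (L advanced); B->plug->B->R->G->L->D->refl->H->L'->B->R'->C->plug->C
Char 8 ('E'): step: R->1, L=7; E->plug->E->R->D->L->G->refl->E->L'->E->R'->C->plug->C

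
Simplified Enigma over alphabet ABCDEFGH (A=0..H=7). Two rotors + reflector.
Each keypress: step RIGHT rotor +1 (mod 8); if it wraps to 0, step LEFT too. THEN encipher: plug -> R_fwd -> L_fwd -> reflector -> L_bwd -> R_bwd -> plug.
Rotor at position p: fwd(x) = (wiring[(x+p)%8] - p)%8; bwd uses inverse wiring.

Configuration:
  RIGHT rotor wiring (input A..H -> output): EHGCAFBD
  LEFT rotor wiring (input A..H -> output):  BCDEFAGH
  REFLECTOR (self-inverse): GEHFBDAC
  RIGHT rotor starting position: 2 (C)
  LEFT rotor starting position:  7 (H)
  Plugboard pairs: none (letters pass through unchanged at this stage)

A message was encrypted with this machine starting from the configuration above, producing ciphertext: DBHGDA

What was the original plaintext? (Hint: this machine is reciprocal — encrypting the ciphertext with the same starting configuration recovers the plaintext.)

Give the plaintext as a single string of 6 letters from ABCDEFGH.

Char 1 ('D'): step: R->3, L=7; D->plug->D->R->G->L->B->refl->E->L'->D->R'->H->plug->H
Char 2 ('B'): step: R->4, L=7; B->plug->B->R->B->L->C->refl->H->L'->H->R'->D->plug->D
Char 3 ('H'): step: R->5, L=7; H->plug->H->R->D->L->E->refl->B->L'->G->R'->C->plug->C
Char 4 ('G'): step: R->6, L=7; G->plug->G->R->C->L->D->refl->F->L'->E->R'->F->plug->F
Char 5 ('D'): step: R->7, L=7; D->plug->D->R->H->L->H->refl->C->L'->B->R'->F->plug->F
Char 6 ('A'): step: R->0, L->0 (L advanced); A->plug->A->R->E->L->F->refl->D->L'->C->R'->D->plug->D

Answer: HDCFFD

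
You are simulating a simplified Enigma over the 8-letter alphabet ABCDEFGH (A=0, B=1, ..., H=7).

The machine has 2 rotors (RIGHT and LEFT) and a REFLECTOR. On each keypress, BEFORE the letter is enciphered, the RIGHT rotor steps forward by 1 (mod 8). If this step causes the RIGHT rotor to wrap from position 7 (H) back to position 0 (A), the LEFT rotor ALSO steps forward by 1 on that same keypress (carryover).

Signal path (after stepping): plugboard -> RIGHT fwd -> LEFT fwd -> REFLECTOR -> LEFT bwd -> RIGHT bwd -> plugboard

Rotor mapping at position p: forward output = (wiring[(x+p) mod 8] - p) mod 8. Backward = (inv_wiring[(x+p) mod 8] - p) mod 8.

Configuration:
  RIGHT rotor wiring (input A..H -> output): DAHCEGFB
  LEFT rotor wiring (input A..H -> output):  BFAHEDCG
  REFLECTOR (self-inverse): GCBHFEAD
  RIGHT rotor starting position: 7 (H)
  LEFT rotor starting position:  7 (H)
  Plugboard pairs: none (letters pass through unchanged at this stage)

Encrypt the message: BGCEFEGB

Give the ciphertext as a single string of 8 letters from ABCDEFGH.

Char 1 ('B'): step: R->0, L->0 (L advanced); B->plug->B->R->A->L->B->refl->C->L'->G->R'->F->plug->F
Char 2 ('G'): step: R->1, L=0; G->plug->G->R->A->L->B->refl->C->L'->G->R'->B->plug->B
Char 3 ('C'): step: R->2, L=0; C->plug->C->R->C->L->A->refl->G->L'->H->R'->F->plug->F
Char 4 ('E'): step: R->3, L=0; E->plug->E->R->G->L->C->refl->B->L'->A->R'->F->plug->F
Char 5 ('F'): step: R->4, L=0; F->plug->F->R->E->L->E->refl->F->L'->B->R'->C->plug->C
Char 6 ('E'): step: R->5, L=0; E->plug->E->R->D->L->H->refl->D->L'->F->R'->G->plug->G
Char 7 ('G'): step: R->6, L=0; G->plug->G->R->G->L->C->refl->B->L'->A->R'->H->plug->H
Char 8 ('B'): step: R->7, L=0; B->plug->B->R->E->L->E->refl->F->L'->B->R'->C->plug->C

Answer: FBFFCGHC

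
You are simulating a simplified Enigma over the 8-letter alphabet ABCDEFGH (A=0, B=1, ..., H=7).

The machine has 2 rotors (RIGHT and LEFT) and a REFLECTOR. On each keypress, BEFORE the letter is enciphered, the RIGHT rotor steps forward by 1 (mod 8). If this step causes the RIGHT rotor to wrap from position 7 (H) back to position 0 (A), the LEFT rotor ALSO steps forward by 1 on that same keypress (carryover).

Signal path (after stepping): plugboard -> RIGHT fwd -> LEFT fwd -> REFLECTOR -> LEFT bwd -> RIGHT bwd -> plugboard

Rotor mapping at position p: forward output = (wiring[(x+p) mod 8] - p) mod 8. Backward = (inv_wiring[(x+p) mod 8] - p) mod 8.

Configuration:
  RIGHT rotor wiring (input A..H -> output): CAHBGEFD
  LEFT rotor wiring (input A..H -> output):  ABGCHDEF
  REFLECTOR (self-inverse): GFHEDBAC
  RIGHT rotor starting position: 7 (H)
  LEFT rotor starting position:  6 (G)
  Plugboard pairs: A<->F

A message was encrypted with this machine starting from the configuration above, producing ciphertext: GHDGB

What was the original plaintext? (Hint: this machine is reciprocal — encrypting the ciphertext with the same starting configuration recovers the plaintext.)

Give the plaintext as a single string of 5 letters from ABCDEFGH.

Char 1 ('G'): step: R->0, L->7 (L advanced); G->plug->G->R->F->L->A->refl->G->L'->A->R'->B->plug->B
Char 2 ('H'): step: R->1, L=7; H->plug->H->R->B->L->B->refl->F->L'->H->R'->A->plug->F
Char 3 ('D'): step: R->2, L=7; D->plug->D->R->C->L->C->refl->H->L'->D->R'->E->plug->E
Char 4 ('G'): step: R->3, L=7; G->plug->G->R->F->L->A->refl->G->L'->A->R'->E->plug->E
Char 5 ('B'): step: R->4, L=7; B->plug->B->R->A->L->G->refl->A->L'->F->R'->H->plug->H

Answer: BFEEH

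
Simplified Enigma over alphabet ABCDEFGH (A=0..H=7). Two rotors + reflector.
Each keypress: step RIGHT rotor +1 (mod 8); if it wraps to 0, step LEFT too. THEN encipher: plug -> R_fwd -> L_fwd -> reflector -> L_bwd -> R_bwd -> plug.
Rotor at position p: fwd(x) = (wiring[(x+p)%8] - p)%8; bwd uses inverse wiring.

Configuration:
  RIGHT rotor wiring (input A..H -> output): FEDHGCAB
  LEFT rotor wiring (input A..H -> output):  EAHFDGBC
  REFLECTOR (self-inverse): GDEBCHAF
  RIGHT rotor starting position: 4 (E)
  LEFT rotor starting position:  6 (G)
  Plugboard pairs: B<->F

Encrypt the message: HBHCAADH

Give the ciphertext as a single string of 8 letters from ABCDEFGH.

Answer: FFGFHECC

Derivation:
Char 1 ('H'): step: R->5, L=6; H->plug->H->R->B->L->E->refl->C->L'->D->R'->B->plug->F
Char 2 ('B'): step: R->6, L=6; B->plug->F->R->B->L->E->refl->C->L'->D->R'->B->plug->F
Char 3 ('H'): step: R->7, L=6; H->plug->H->R->B->L->E->refl->C->L'->D->R'->G->plug->G
Char 4 ('C'): step: R->0, L->7 (L advanced); C->plug->C->R->D->L->A->refl->G->L'->E->R'->B->plug->F
Char 5 ('A'): step: R->1, L=7; A->plug->A->R->D->L->A->refl->G->L'->E->R'->H->plug->H
Char 6 ('A'): step: R->2, L=7; A->plug->A->R->B->L->F->refl->H->L'->G->R'->E->plug->E
Char 7 ('D'): step: R->3, L=7; D->plug->D->R->F->L->E->refl->C->L'->H->R'->C->plug->C
Char 8 ('H'): step: R->4, L=7; H->plug->H->R->D->L->A->refl->G->L'->E->R'->C->plug->C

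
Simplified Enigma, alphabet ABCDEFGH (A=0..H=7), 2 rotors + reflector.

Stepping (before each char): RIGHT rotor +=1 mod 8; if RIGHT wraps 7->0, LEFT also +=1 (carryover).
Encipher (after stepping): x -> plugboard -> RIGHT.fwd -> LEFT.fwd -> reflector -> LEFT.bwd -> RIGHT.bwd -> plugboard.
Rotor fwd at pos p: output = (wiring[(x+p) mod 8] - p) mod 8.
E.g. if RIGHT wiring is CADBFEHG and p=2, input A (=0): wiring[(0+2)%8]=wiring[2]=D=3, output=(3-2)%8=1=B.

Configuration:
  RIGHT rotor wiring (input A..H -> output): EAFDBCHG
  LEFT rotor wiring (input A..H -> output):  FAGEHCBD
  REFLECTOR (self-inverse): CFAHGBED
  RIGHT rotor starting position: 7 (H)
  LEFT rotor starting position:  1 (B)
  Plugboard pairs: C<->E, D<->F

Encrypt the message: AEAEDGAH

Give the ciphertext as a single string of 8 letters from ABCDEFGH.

Char 1 ('A'): step: R->0, L->2 (L advanced); A->plug->A->R->E->L->H->refl->D->L'->G->R'->H->plug->H
Char 2 ('E'): step: R->1, L=2; E->plug->C->R->C->L->F->refl->B->L'->F->R'->G->plug->G
Char 3 ('A'): step: R->2, L=2; A->plug->A->R->D->L->A->refl->C->L'->B->R'->B->plug->B
Char 4 ('E'): step: R->3, L=2; E->plug->C->R->H->L->G->refl->E->L'->A->R'->A->plug->A
Char 5 ('D'): step: R->4, L=2; D->plug->F->R->E->L->H->refl->D->L'->G->R'->B->plug->B
Char 6 ('G'): step: R->5, L=2; G->plug->G->R->G->L->D->refl->H->L'->E->R'->H->plug->H
Char 7 ('A'): step: R->6, L=2; A->plug->A->R->B->L->C->refl->A->L'->D->R'->G->plug->G
Char 8 ('H'): step: R->7, L=2; H->plug->H->R->A->L->E->refl->G->L'->H->R'->A->plug->A

Answer: HGBABHGA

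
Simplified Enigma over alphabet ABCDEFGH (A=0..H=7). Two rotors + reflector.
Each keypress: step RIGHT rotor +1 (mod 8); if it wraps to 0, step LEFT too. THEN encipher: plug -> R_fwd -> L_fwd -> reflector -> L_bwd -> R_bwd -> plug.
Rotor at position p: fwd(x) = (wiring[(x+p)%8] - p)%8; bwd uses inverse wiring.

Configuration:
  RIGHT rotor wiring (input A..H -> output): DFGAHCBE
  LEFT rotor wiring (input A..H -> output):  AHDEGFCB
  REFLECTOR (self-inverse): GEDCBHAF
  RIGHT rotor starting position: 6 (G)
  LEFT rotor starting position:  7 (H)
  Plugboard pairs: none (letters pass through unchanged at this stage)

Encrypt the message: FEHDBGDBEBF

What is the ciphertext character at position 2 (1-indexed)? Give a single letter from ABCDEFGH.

Char 1 ('F'): step: R->7, L=7; F->plug->F->R->A->L->C->refl->D->L'->H->R'->D->plug->D
Char 2 ('E'): step: R->0, L->0 (L advanced); E->plug->E->R->H->L->B->refl->E->L'->D->R'->A->plug->A

A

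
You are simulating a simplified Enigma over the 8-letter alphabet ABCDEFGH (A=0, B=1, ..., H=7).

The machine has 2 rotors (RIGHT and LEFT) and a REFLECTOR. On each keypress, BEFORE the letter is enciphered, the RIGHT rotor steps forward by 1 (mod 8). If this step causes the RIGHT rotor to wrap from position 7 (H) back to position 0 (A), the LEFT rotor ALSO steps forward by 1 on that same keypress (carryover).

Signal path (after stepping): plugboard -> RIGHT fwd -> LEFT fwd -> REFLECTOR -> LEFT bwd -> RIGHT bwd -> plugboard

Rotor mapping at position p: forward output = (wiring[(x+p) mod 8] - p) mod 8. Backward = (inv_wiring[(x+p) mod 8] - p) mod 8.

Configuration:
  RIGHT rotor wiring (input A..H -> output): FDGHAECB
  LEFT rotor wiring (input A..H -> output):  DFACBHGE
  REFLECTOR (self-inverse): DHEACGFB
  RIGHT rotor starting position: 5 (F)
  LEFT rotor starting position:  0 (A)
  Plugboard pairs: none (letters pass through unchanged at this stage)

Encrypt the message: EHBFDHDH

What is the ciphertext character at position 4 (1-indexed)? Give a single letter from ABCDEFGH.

Char 1 ('E'): step: R->6, L=0; E->plug->E->R->A->L->D->refl->A->L'->C->R'->G->plug->G
Char 2 ('H'): step: R->7, L=0; H->plug->H->R->D->L->C->refl->E->L'->H->R'->D->plug->D
Char 3 ('B'): step: R->0, L->1 (L advanced); B->plug->B->R->D->L->A->refl->D->L'->G->R'->C->plug->C
Char 4 ('F'): step: R->1, L=1; F->plug->F->R->B->L->H->refl->B->L'->C->R'->A->plug->A

A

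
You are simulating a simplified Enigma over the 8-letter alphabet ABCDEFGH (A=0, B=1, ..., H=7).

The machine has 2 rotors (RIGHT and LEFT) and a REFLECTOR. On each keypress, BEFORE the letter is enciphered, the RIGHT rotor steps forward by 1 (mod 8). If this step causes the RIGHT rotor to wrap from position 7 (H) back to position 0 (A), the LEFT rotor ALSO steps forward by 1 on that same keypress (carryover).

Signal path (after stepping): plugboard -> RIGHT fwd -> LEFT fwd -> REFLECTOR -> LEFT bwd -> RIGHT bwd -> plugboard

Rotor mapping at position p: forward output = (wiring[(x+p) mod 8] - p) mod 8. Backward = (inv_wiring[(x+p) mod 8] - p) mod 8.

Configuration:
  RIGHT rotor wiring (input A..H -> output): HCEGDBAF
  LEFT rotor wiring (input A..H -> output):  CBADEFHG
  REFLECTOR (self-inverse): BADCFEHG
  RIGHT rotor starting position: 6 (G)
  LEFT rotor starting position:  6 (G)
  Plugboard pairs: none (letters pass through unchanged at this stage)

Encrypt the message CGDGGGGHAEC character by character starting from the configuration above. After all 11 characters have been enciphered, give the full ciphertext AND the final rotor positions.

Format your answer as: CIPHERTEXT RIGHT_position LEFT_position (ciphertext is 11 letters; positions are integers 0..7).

Answer: FDABAFDBBGG 1 0

Derivation:
Char 1 ('C'): step: R->7, L=6; C->plug->C->R->D->L->D->refl->C->L'->E->R'->F->plug->F
Char 2 ('G'): step: R->0, L->7 (L advanced); G->plug->G->R->A->L->H->refl->G->L'->G->R'->D->plug->D
Char 3 ('D'): step: R->1, L=7; D->plug->D->R->C->L->C->refl->D->L'->B->R'->A->plug->A
Char 4 ('G'): step: R->2, L=7; G->plug->G->R->F->L->F->refl->E->L'->E->R'->B->plug->B
Char 5 ('G'): step: R->3, L=7; G->plug->G->R->H->L->A->refl->B->L'->D->R'->A->plug->A
Char 6 ('G'): step: R->4, L=7; G->plug->G->R->A->L->H->refl->G->L'->G->R'->F->plug->F
Char 7 ('G'): step: R->5, L=7; G->plug->G->R->B->L->D->refl->C->L'->C->R'->D->plug->D
Char 8 ('H'): step: R->6, L=7; H->plug->H->R->D->L->B->refl->A->L'->H->R'->B->plug->B
Char 9 ('A'): step: R->7, L=7; A->plug->A->R->G->L->G->refl->H->L'->A->R'->B->plug->B
Char 10 ('E'): step: R->0, L->0 (L advanced); E->plug->E->R->D->L->D->refl->C->L'->A->R'->G->plug->G
Char 11 ('C'): step: R->1, L=0; C->plug->C->R->F->L->F->refl->E->L'->E->R'->G->plug->G
Final: ciphertext=FDABAFDBBGG, RIGHT=1, LEFT=0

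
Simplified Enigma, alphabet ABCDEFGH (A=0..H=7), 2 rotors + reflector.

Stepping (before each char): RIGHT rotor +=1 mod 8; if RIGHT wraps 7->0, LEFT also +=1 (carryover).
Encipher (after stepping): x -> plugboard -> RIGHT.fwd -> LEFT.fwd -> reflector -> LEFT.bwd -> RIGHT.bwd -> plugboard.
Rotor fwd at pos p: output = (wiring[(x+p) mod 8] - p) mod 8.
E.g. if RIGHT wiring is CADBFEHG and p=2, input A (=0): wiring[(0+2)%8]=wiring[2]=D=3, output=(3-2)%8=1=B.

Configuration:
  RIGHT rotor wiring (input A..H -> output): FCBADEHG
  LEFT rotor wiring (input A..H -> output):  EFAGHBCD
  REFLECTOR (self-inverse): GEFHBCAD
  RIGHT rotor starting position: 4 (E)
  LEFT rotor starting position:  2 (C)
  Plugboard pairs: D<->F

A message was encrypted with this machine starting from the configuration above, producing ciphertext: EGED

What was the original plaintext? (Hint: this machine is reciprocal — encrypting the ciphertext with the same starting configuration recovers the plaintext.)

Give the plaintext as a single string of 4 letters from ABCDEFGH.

Char 1 ('E'): step: R->5, L=2; E->plug->E->R->F->L->B->refl->E->L'->B->R'->C->plug->C
Char 2 ('G'): step: R->6, L=2; G->plug->G->R->F->L->B->refl->E->L'->B->R'->A->plug->A
Char 3 ('E'): step: R->7, L=2; E->plug->E->R->B->L->E->refl->B->L'->F->R'->G->plug->G
Char 4 ('D'): step: R->0, L->3 (L advanced); D->plug->F->R->E->L->A->refl->G->L'->C->R'->B->plug->B

Answer: CAGB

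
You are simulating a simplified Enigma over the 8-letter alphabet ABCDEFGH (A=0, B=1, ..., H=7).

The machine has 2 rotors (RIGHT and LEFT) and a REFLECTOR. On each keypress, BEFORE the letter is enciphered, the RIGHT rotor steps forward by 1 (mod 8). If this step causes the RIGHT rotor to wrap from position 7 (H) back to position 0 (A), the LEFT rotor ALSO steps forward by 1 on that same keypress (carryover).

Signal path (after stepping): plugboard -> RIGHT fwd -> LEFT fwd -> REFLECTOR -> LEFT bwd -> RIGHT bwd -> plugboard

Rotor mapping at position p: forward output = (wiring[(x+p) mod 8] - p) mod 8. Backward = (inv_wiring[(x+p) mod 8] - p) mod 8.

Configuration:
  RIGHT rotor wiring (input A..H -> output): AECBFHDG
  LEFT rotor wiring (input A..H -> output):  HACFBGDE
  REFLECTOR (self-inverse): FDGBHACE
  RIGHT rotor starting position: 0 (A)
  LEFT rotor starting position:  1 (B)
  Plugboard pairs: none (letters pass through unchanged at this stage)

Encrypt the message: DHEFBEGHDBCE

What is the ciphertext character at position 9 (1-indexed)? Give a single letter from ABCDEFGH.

Char 1 ('D'): step: R->1, L=1; D->plug->D->R->E->L->F->refl->A->L'->D->R'->A->plug->A
Char 2 ('H'): step: R->2, L=1; H->plug->H->R->C->L->E->refl->H->L'->A->R'->A->plug->A
Char 3 ('E'): step: R->3, L=1; E->plug->E->R->D->L->A->refl->F->L'->E->R'->C->plug->C
Char 4 ('F'): step: R->4, L=1; F->plug->F->R->A->L->H->refl->E->L'->C->R'->D->plug->D
Char 5 ('B'): step: R->5, L=1; B->plug->B->R->G->L->D->refl->B->L'->B->R'->C->plug->C
Char 6 ('E'): step: R->6, L=1; E->plug->E->R->E->L->F->refl->A->L'->D->R'->F->plug->F
Char 7 ('G'): step: R->7, L=1; G->plug->G->R->A->L->H->refl->E->L'->C->R'->E->plug->E
Char 8 ('H'): step: R->0, L->2 (L advanced); H->plug->H->R->G->L->F->refl->A->L'->A->R'->A->plug->A
Char 9 ('D'): step: R->1, L=2; D->plug->D->R->E->L->B->refl->D->L'->B->R'->B->plug->B

B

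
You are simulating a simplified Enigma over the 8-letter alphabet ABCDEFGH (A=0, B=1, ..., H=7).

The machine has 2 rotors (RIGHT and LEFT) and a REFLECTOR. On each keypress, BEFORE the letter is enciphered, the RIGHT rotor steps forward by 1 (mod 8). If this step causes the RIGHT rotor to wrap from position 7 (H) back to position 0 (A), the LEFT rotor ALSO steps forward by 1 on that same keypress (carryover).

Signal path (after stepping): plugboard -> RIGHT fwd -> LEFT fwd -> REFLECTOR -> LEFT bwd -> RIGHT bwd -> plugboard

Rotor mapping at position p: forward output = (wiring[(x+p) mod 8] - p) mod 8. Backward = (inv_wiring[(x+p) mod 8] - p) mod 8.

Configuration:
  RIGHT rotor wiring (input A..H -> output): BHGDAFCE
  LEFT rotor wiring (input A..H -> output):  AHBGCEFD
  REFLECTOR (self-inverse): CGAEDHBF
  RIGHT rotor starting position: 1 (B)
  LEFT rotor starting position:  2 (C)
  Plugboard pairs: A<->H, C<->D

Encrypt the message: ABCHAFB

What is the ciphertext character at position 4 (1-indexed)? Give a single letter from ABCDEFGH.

Char 1 ('A'): step: R->2, L=2; A->plug->H->R->F->L->B->refl->G->L'->G->R'->C->plug->D
Char 2 ('B'): step: R->3, L=2; B->plug->B->R->F->L->B->refl->G->L'->G->R'->F->plug->F
Char 3 ('C'): step: R->4, L=2; C->plug->D->R->A->L->H->refl->F->L'->H->R'->H->plug->A
Char 4 ('H'): step: R->5, L=2; H->plug->A->R->A->L->H->refl->F->L'->H->R'->C->plug->D

D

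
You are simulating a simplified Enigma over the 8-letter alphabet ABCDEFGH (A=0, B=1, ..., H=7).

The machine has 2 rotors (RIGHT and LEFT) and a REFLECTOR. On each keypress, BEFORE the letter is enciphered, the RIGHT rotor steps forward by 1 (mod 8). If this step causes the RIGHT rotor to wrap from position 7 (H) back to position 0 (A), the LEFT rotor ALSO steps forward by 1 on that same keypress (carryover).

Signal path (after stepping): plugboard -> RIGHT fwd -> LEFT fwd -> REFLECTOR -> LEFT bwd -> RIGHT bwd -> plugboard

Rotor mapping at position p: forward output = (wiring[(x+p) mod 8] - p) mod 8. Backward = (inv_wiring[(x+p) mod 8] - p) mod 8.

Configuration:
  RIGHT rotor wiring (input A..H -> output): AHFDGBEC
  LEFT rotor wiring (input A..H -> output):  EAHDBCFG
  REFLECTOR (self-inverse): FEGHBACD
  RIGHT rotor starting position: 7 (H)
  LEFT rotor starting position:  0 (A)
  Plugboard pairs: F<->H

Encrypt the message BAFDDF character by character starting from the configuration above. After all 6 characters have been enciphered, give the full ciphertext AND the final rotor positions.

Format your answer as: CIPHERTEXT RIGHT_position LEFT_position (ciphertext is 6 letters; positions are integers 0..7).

Answer: AHCFHE 5 1

Derivation:
Char 1 ('B'): step: R->0, L->1 (L advanced); B->plug->B->R->H->L->D->refl->H->L'->A->R'->A->plug->A
Char 2 ('A'): step: R->1, L=1; A->plug->A->R->G->L->F->refl->A->L'->D->R'->F->plug->H
Char 3 ('F'): step: R->2, L=1; F->plug->H->R->F->L->E->refl->B->L'->E->R'->C->plug->C
Char 4 ('D'): step: R->3, L=1; D->plug->D->R->B->L->G->refl->C->L'->C->R'->H->plug->F
Char 5 ('D'): step: R->4, L=1; D->plug->D->R->G->L->F->refl->A->L'->D->R'->F->plug->H
Char 6 ('F'): step: R->5, L=1; F->plug->H->R->B->L->G->refl->C->L'->C->R'->E->plug->E
Final: ciphertext=AHCFHE, RIGHT=5, LEFT=1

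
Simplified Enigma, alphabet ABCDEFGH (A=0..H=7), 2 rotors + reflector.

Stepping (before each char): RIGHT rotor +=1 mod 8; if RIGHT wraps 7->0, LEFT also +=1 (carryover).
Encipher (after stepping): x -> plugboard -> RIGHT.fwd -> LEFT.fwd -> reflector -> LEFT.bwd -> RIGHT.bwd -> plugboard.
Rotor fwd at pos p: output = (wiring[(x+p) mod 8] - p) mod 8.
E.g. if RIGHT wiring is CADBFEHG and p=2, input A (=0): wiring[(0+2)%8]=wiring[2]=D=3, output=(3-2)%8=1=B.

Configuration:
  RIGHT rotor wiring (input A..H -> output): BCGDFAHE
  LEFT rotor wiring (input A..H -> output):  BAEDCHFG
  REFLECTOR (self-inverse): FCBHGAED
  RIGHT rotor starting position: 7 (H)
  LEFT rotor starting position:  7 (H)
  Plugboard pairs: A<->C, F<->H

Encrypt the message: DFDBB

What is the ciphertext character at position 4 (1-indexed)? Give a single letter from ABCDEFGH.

Char 1 ('D'): step: R->0, L->0 (L advanced); D->plug->D->R->D->L->D->refl->H->L'->F->R'->E->plug->E
Char 2 ('F'): step: R->1, L=0; F->plug->H->R->A->L->B->refl->C->L'->E->R'->D->plug->D
Char 3 ('D'): step: R->2, L=0; D->plug->D->R->G->L->F->refl->A->L'->B->R'->B->plug->B
Char 4 ('B'): step: R->3, L=0; B->plug->B->R->C->L->E->refl->G->L'->H->R'->G->plug->G

G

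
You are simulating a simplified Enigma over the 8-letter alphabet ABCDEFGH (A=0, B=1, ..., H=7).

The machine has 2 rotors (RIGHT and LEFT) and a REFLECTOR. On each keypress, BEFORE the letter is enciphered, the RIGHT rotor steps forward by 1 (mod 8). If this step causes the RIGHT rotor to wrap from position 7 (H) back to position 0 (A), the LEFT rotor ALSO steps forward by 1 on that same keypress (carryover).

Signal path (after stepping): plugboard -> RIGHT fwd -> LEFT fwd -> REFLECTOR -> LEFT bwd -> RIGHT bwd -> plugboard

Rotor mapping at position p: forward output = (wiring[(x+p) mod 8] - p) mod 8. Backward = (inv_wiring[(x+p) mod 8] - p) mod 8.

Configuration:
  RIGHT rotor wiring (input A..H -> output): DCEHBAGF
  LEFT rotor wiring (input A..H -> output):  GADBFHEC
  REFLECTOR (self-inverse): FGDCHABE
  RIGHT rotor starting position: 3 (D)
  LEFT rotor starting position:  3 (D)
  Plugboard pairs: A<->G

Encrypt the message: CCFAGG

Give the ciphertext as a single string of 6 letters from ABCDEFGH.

Answer: BGCDFA

Derivation:
Char 1 ('C'): step: R->4, L=3; C->plug->C->R->C->L->E->refl->H->L'->E->R'->B->plug->B
Char 2 ('C'): step: R->5, L=3; C->plug->C->R->A->L->G->refl->B->L'->D->R'->A->plug->G
Char 3 ('F'): step: R->6, L=3; F->plug->F->R->B->L->C->refl->D->L'->F->R'->C->plug->C
Char 4 ('A'): step: R->7, L=3; A->plug->G->R->B->L->C->refl->D->L'->F->R'->D->plug->D
Char 5 ('G'): step: R->0, L->4 (L advanced); G->plug->A->R->D->L->G->refl->B->L'->A->R'->F->plug->F
Char 6 ('G'): step: R->1, L=4; G->plug->A->R->B->L->D->refl->C->L'->E->R'->G->plug->A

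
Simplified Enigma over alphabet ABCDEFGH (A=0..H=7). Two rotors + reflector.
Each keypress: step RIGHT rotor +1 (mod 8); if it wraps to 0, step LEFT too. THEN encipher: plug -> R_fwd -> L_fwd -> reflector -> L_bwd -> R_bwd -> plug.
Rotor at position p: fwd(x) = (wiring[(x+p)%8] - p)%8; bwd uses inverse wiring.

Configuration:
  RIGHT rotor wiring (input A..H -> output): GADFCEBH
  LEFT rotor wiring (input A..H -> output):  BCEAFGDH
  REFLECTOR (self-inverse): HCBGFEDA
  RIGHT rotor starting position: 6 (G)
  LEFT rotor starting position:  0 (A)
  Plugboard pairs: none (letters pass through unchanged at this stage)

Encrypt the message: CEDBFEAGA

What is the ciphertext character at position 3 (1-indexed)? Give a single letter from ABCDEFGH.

Char 1 ('C'): step: R->7, L=0; C->plug->C->R->B->L->C->refl->B->L'->A->R'->A->plug->A
Char 2 ('E'): step: R->0, L->1 (L advanced); E->plug->E->R->C->L->H->refl->A->L'->H->R'->H->plug->H
Char 3 ('D'): step: R->1, L=1; D->plug->D->R->B->L->D->refl->G->L'->G->R'->G->plug->G

G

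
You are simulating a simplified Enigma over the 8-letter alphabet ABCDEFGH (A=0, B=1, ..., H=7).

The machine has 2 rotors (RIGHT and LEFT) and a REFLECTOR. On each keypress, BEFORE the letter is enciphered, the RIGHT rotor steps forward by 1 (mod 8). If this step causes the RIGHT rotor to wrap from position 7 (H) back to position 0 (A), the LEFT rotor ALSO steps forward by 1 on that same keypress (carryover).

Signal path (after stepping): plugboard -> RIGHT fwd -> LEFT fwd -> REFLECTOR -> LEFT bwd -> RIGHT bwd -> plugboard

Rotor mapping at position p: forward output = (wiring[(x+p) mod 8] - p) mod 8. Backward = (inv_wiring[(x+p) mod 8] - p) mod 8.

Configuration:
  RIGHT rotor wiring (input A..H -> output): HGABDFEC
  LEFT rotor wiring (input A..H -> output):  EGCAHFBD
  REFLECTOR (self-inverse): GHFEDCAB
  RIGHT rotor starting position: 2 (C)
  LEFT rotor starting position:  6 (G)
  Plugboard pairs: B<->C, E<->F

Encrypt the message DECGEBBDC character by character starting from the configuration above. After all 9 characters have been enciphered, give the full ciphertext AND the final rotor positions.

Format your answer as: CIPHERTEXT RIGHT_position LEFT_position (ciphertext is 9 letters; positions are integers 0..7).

Char 1 ('D'): step: R->3, L=6; D->plug->D->R->B->L->F->refl->C->L'->F->R'->H->plug->H
Char 2 ('E'): step: R->4, L=6; E->plug->F->R->C->L->G->refl->A->L'->D->R'->E->plug->F
Char 3 ('C'): step: R->5, L=6; C->plug->B->R->H->L->H->refl->B->L'->G->R'->H->plug->H
Char 4 ('G'): step: R->6, L=6; G->plug->G->R->F->L->C->refl->F->L'->B->R'->C->plug->B
Char 5 ('E'): step: R->7, L=6; E->plug->F->R->E->L->E->refl->D->L'->A->R'->B->plug->C
Char 6 ('B'): step: R->0, L->7 (L advanced); B->plug->C->R->A->L->E->refl->D->L'->D->R'->E->plug->F
Char 7 ('B'): step: R->1, L=7; B->plug->C->R->A->L->E->refl->D->L'->D->R'->F->plug->E
Char 8 ('D'): step: R->2, L=7; D->plug->D->R->D->L->D->refl->E->L'->A->R'->F->plug->E
Char 9 ('C'): step: R->3, L=7; C->plug->B->R->A->L->E->refl->D->L'->D->R'->G->plug->G
Final: ciphertext=HFHBCFEEG, RIGHT=3, LEFT=7

Answer: HFHBCFEEG 3 7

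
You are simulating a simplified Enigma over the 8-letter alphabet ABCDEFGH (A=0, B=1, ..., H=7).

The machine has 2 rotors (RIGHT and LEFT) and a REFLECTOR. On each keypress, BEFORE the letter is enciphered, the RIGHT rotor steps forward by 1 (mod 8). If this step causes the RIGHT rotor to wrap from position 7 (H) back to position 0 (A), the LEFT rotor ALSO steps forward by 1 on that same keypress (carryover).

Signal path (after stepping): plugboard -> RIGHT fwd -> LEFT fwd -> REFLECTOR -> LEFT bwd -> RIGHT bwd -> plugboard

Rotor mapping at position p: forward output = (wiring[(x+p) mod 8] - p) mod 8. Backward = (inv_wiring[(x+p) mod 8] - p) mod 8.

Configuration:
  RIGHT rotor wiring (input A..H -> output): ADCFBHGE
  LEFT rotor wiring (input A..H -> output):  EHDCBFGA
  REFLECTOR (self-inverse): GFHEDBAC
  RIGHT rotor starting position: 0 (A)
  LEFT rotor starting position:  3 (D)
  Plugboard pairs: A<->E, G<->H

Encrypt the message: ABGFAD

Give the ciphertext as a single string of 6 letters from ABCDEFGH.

Char 1 ('A'): step: R->1, L=3; A->plug->E->R->G->L->E->refl->D->L'->D->R'->G->plug->H
Char 2 ('B'): step: R->2, L=3; B->plug->B->R->D->L->D->refl->E->L'->G->R'->G->plug->H
Char 3 ('G'): step: R->3, L=3; G->plug->H->R->H->L->A->refl->G->L'->B->R'->E->plug->A
Char 4 ('F'): step: R->4, L=3; F->plug->F->R->H->L->A->refl->G->L'->B->R'->H->plug->G
Char 5 ('A'): step: R->5, L=3; A->plug->E->R->G->L->E->refl->D->L'->D->R'->D->plug->D
Char 6 ('D'): step: R->6, L=3; D->plug->D->R->F->L->B->refl->F->L'->E->R'->E->plug->A

Answer: HHAGDA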